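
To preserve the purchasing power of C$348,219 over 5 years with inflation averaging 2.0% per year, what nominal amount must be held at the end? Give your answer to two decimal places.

Cumulative price-level factor: (1+2.0%)^5 = 1.1040808032.
The nominal amount required is C$348,219 scaled up by that factor.

C$384,461.91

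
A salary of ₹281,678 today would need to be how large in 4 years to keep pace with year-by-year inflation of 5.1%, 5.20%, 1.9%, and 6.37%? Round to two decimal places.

₹337,570.69

Cumulative price-level factor: 1.051 × 1.0520 × 1.019 × 1.0637 ≈ 1.1984275910.
Multiplying ₹281,678 by the price-level factor gives the future nominal sum.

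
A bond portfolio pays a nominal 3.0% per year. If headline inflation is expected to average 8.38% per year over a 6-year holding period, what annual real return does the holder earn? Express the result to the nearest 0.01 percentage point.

-4.96%

With constant rates the annual real return is the same each year: (1+3.0%)/(1+8.38%) − 1 = -0.04964.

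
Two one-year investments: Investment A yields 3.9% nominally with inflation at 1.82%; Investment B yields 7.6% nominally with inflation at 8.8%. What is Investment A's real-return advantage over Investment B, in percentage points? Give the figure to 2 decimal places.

3.15

Investment A real return: 1.039/1.0182 − 1 = 2.043%.
Investment B real return: 1.076/1.088 − 1 = -1.103%.
Difference: 2.043 − (-1.103) = 3.146 pp.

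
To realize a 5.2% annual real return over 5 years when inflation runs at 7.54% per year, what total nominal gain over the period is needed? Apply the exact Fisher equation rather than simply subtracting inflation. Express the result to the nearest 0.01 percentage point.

85.32%

Required annual nominal rate: (1+5.2%)(1+7.54%) − 1 = 13.13208%.
Cumulative over 5 years: (1 + 0.1313208)^5 − 1 ≈ 0.85323.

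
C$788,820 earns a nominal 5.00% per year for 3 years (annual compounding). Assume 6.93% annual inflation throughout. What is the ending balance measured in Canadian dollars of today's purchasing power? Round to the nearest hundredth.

C$746,873.60

Nominal value at maturity: C$788,820 × (1 + 5.00%)^3 ≈ C$913,157.75.
Price-level factor over 3 years: (1 + 6.93%)^3 ≈ 1.2226402826.
Dividing the nominal maturity value by the price-level factor gives the value in today's money.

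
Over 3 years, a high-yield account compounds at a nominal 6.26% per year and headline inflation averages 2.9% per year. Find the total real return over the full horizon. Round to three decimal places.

10.119%

The annual real rate is (1+6.26%)/(1+2.9%) − 1 = 3.2653%.
Compounded over 3 years: (1 + 0.032653)^3 − 1 ≈ 0.10119.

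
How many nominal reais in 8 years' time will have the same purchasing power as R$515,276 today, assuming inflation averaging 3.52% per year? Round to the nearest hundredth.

Cumulative price-level factor: (1+3.52%)^8 ≈ 1.3188460611.
The nominal amount required is R$515,276 scaled up by that factor.

R$679,569.72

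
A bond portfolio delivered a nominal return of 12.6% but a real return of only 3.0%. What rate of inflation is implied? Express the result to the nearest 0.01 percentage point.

From (1+r_nom) = (1+r_real)(1+π), we get 1+π = (1 + 12.6%)/(1 + 3.0%) = 1.126/1.030 ≈ 1.09320.
So π ≈ 9.3204%.

9.32%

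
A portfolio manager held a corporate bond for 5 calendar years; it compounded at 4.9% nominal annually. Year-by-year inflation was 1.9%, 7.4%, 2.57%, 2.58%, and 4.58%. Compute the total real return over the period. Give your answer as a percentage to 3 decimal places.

Cumulative inflation factor: 1.019 × 1.074 × 1.0257 × 1.0258 × 1.0458 ≈ 1.20423.
Nominal growth factor: 1.27022. Real growth factor = 1.27022 / 1.20423 ≈ 1.05479.
Total real return ≈ 5.4793%.

5.479%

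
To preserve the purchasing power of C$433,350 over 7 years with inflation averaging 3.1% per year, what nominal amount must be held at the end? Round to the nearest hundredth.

C$536,598.50

Cumulative price-level factor: (1+3.1%)^7 ≈ 1.2382566157.
The nominal amount required is C$433,350 scaled up by that factor.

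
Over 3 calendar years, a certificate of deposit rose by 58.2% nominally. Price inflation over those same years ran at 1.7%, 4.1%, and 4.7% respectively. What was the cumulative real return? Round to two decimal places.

Cumulative inflation factor: 1.017 × 1.041 × 1.047 ≈ 1.10846.
Nominal growth factor: 1.58200. Real growth factor = 1.58200 / 1.10846 ≈ 1.42721.
Total real return ≈ 42.7211%.

42.72%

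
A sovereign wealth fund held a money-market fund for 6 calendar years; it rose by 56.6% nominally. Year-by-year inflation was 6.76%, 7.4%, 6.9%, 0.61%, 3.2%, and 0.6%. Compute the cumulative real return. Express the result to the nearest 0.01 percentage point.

Cumulative inflation factor: 1.0676 × 1.074 × 1.069 × 1.0061 × 1.032 × 1.006 ≈ 1.28029.
Nominal growth factor: 1.56600. Real growth factor = 1.56600 / 1.28029 ≈ 1.22316.
Total real return ≈ 22.3157%.

22.32%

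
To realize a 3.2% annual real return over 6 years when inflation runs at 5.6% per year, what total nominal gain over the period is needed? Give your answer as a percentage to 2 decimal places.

Required annual nominal rate: (1+3.2%)(1+5.6%) − 1 = 8.9792%.
Cumulative over 6 years: (1 + 0.089792)^6 − 1 ≈ 0.67518.

67.52%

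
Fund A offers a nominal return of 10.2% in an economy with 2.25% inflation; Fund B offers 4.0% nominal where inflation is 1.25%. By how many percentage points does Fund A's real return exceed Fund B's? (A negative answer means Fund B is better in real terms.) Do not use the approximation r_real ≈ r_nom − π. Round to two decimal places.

5.06

Fund A real return: 1.102/1.0225 − 1 = 7.775%.
Fund B real return: 1.040/1.0125 − 1 = 2.716%.
Difference: 7.775 − 2.716 = 5.059 pp.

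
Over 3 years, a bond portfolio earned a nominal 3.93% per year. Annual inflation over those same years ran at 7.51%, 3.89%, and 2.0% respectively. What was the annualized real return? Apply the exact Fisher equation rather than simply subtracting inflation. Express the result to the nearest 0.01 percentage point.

-0.49%

Cumulative inflation factor: 1.0751 × 1.0389 × 1.020 ≈ 1.13926.
Nominal growth factor: 1.12259. Real growth factor = 1.12259 / 1.13926 ≈ 0.98537.
Annualized: 0.98537^(1/3) − 1 ≈ -0.00490.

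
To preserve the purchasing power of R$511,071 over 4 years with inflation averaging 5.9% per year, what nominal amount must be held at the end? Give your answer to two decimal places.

Cumulative price-level factor: (1+5.9%)^4 ≈ 1.2577196334.
The nominal amount required is R$511,071 scaled up by that factor.

R$642,784.03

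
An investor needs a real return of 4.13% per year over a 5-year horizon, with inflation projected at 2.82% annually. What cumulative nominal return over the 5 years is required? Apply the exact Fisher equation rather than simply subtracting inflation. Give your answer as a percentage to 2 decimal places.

Required annual nominal rate: (1+4.13%)(1+2.82%) − 1 = 7.066466%.
Cumulative over 5 years: (1 + 0.07066466)^5 − 1 ≈ 0.40691.

40.69%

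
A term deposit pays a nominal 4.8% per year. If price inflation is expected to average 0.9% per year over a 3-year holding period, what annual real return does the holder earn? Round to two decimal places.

3.87%

With constant rates the annual real return is the same each year: (1+4.8%)/(1+0.9%) − 1 = 0.03865.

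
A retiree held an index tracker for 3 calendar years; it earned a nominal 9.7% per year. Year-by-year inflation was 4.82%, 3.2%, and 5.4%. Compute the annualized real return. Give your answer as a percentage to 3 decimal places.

Cumulative inflation factor: 1.0482 × 1.032 × 1.054 ≈ 1.14016.
Nominal growth factor: 1.32014. Real growth factor = 1.32014 / 1.14016 ≈ 1.15786.
Annualized: 1.15786^(1/3) − 1 ≈ 0.05007.

5.007%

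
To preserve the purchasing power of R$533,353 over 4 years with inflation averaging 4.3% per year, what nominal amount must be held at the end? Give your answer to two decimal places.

R$631,178.18

Cumulative price-level factor: (1+4.3%)^4 ≈ 1.1834154468.
The nominal amount required is R$533,353 scaled up by that factor.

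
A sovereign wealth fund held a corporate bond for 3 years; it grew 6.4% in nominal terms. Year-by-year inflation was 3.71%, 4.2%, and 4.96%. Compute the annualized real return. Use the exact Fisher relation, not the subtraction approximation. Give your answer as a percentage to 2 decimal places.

-2.11%

Cumulative inflation factor: 1.0371 × 1.042 × 1.0496 ≈ 1.13426.
Nominal growth factor: 1.06400. Real growth factor = 1.06400 / 1.13426 ≈ 0.93806.
Annualized: 0.93806^(1/3) − 1 ≈ -0.02109.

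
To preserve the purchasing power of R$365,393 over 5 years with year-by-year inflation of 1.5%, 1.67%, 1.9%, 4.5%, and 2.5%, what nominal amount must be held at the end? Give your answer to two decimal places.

R$411,560.26

Cumulative price-level factor: 1.015 × 1.0167 × 1.019 × 1.045 × 1.025 ≈ 1.1263495909.
The nominal amount required is R$365,393 scaled up by that factor.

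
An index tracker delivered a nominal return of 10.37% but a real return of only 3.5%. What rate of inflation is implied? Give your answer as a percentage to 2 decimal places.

6.64%

From (1+r_nom) = (1+r_real)(1+π), we get 1+π = (1 + 10.37%)/(1 + 3.5%) = 1.1037/1.035 ≈ 1.06638.
So π ≈ 6.6377%.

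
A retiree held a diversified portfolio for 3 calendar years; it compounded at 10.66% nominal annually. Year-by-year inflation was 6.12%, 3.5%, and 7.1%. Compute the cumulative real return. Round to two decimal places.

Cumulative inflation factor: 1.0612 × 1.035 × 1.071 ≈ 1.17632.
Nominal growth factor: 1.35510. Real growth factor = 1.35510 / 1.17632 ≈ 1.15198.
Total real return ≈ 15.1980%.

15.20%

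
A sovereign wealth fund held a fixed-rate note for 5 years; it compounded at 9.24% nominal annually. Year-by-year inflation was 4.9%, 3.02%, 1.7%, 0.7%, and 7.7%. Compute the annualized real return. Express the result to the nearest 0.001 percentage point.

Cumulative inflation factor: 1.049 × 1.0302 × 1.017 × 1.007 × 1.077 ≈ 1.19196.
Nominal growth factor: 1.55564. Real growth factor = 1.55564 / 1.19196 ≈ 1.30510.
Annualized: 1.30510^(1/5) − 1 ≈ 0.05470.

5.470%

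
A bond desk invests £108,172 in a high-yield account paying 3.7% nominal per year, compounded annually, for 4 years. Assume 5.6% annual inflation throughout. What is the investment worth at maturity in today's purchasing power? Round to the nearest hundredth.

Nominal value at maturity: £108,172 × (1 + 3.7%)^4 ≈ £125,092.10.
Price-level factor over 4 years: (1 + 5.6%)^4 ≈ 1.2435282985.
The maturity value deflated by that factor is the answer in today's purchasing power.

£100,594.49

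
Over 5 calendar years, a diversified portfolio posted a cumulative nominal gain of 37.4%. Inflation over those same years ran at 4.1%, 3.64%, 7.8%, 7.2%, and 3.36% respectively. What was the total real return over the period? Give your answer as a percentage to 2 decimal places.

Cumulative inflation factor: 1.041 × 1.0364 × 1.078 × 1.072 × 1.0336 ≈ 1.28868.
Nominal growth factor: 1.37400. Real growth factor = 1.37400 / 1.28868 ≈ 1.06621.
Total real return ≈ 6.6210%.

6.62%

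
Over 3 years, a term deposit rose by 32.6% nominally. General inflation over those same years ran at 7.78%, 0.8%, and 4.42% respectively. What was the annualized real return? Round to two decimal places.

Cumulative inflation factor: 1.0778 × 1.008 × 1.0442 ≈ 1.13444.
Nominal growth factor: 1.32600. Real growth factor = 1.32600 / 1.13444 ≈ 1.16886.
Annualized: 1.16886^(1/3) − 1 ≈ 0.05338.

5.34%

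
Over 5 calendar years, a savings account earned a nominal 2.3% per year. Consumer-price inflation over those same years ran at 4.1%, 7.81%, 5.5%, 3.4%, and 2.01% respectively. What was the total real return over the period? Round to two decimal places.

Cumulative inflation factor: 1.041 × 1.0781 × 1.055 × 1.034 × 1.0201 ≈ 1.24889.
Nominal growth factor: 1.12041. Real growth factor = 1.12041 / 1.24889 ≈ 0.89712.
Total real return ≈ -10.2876%.

-10.29%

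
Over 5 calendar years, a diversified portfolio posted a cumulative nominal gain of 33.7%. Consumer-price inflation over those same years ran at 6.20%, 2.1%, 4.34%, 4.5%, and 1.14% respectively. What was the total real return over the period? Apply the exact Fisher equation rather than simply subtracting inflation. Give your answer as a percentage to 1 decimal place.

11.8%

Cumulative inflation factor: 1.0620 × 1.021 × 1.0434 × 1.045 × 1.0114 ≈ 1.19575.
Nominal growth factor: 1.33700. Real growth factor = 1.33700 / 1.19575 ≈ 1.11813.
Total real return ≈ 11.8127%.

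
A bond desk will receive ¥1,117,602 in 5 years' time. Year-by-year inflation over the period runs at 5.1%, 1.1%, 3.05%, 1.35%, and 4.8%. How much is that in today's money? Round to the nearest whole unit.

¥960,949

Price-level factor over 5 years: 1.051 × 1.011 × 1.0305 × 1.0135 × 1.048 ≈ 1.1630192508.
Purchasing power today: ¥1,117,602 divided by that factor.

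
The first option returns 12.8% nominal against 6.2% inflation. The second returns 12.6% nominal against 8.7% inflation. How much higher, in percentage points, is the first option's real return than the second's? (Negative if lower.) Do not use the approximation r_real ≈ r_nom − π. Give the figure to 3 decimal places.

2.627

The first option real return: 1.128/1.062 − 1 = 6.2147%.
The second real return: 1.126/1.087 − 1 = 3.5879%.
Difference: 6.2147 − 3.5879 = 2.6268 pp.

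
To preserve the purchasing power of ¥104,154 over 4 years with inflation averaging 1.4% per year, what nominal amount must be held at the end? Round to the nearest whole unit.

Cumulative price-level factor: (1+1.4%)^4 ≈ 1.0571870144.
The nominal amount required is ¥104,154 scaled up by that factor.

¥110,110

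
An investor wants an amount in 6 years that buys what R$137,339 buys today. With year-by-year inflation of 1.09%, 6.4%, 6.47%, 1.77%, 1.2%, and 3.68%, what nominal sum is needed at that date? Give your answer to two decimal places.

Cumulative price-level factor: 1.0109 × 1.064 × 1.0647 × 1.0177 × 1.012 × 1.0368 ≈ 1.2228476523.
The nominal amount required is R$137,339 scaled up by that factor.

R$167,944.67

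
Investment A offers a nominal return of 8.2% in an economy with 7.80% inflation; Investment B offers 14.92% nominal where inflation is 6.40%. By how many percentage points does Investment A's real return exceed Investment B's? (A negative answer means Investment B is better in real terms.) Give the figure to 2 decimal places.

Investment A real return: 1.082/1.0780 − 1 = 0.371%.
Investment B real return: 1.1492/1.0640 − 1 = 8.008%.
Difference: 0.371 − 8.008 = -7.637 pp.

-7.64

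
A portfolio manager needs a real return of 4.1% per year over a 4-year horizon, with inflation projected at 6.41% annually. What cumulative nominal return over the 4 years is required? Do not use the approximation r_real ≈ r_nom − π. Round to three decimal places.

Required annual nominal rate: (1+4.1%)(1+6.41%) − 1 = 10.77281%.
Cumulative over 4 years: (1 + 0.1077281)^4 − 1 ≈ 0.50568.

50.568%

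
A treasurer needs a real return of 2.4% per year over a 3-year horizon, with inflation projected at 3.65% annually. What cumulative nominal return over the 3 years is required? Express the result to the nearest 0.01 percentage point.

19.57%

Required annual nominal rate: (1+2.4%)(1+3.65%) − 1 = 6.1376%.
Cumulative over 3 years: (1 + 0.061376)^3 − 1 ≈ 0.19566.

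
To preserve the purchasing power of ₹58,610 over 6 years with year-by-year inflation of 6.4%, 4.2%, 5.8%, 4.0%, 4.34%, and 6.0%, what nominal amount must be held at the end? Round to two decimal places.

Cumulative price-level factor: 1.064 × 1.042 × 1.058 × 1.040 × 1.0434 × 1.060 ≈ 1.3492270873.
Multiplying ₹58,610 by the price-level factor gives the future nominal sum.

₹79,078.20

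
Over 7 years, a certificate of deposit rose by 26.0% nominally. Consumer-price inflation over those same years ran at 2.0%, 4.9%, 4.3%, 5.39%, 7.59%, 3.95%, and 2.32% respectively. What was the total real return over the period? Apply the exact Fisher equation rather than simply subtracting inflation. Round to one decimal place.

-6.4%

Cumulative inflation factor: 1.020 × 1.049 × 1.043 × 1.0539 × 1.0759 × 1.0395 × 1.0232 ≈ 1.34591.
Nominal growth factor: 1.26000. Real growth factor = 1.26000 / 1.34591 ≈ 0.93617.
Total real return ≈ -6.3831%.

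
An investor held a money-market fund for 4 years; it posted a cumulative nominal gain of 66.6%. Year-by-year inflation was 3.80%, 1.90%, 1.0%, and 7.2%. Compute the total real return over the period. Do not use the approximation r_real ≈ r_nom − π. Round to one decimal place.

Cumulative inflation factor: 1.0380 × 1.0190 × 1.010 × 1.072 ≈ 1.14522.
Nominal growth factor: 1.66600. Real growth factor = 1.66600 / 1.14522 ≈ 1.45475.
Total real return ≈ 45.4746%.

45.5%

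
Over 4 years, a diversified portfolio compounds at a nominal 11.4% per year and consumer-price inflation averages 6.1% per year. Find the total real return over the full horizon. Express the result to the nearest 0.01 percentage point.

The annual real rate is (1+11.4%)/(1+6.1%) − 1 = 4.9953%.
Compounded over 4 years: (1 + 0.049953)^4 − 1 ≈ 0.21529.

21.53%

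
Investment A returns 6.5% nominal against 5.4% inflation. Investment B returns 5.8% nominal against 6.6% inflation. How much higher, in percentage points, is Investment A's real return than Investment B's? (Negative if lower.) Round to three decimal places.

1.794

Investment A real return: 1.065/1.054 − 1 = 1.0436%.
Investment B real return: 1.058/1.066 − 1 = -0.7505%.
Difference: 1.0436 − (-0.7505) = 1.7941 pp.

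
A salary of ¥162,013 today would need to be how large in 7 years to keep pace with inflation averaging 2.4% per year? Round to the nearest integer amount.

¥191,271

Cumulative price-level factor: (1+2.4%)^7 ≈ 1.1805916207.
Multiplying ¥162,013 by the price-level factor gives the future nominal sum.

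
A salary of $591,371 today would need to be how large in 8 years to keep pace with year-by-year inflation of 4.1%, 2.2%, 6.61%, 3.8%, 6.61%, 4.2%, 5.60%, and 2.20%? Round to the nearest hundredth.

Cumulative price-level factor: 1.041 × 1.022 × 1.0661 × 1.038 × 1.0661 × 1.042 × 1.0560 × 1.0220 ≈ 1.4114886767.
Multiplying $591,371 by the price-level factor gives the future nominal sum.

$834,713.47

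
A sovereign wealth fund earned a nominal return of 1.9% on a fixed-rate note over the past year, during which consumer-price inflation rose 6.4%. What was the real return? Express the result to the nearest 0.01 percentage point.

-4.23%

Real return via the Fisher equation: (1 + 1.9%)/(1 + 6.4%) − 1 = 1.019/1.064 − 1 ≈ -0.04229.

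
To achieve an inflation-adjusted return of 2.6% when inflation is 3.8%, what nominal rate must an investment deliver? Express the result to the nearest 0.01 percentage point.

By the Fisher equation, 1 + r_nom = (1 + 2.6%)(1 + 3.8%) = 1.026 × 1.038 = 1.064988.
So r_nom = 6.4988%.

6.50%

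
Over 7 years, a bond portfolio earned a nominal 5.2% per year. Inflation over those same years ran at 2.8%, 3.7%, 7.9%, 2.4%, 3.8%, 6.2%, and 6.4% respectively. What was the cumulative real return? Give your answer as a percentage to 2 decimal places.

3.22%

Cumulative inflation factor: 1.028 × 1.037 × 1.079 × 1.024 × 1.038 × 1.062 × 1.064 ≈ 1.38152.
Nominal growth factor: 1.42597. Real growth factor = 1.42597 / 1.38152 ≈ 1.03218.
Total real return ≈ 3.2175%.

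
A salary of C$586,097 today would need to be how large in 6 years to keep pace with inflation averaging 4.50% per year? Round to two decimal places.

Cumulative price-level factor: (1+4.50%)^6 ≈ 1.3022601248.
Multiplying C$586,097 by the price-level factor gives the future nominal sum.

C$763,250.75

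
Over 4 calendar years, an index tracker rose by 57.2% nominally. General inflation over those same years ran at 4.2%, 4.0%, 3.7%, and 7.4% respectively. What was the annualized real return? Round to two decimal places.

6.83%

Cumulative inflation factor: 1.042 × 1.040 × 1.037 × 1.074 ≈ 1.20694.
Nominal growth factor: 1.57200. Real growth factor = 1.57200 / 1.20694 ≈ 1.30247.
Annualized: 1.30247^(1/4) − 1 ≈ 0.06830.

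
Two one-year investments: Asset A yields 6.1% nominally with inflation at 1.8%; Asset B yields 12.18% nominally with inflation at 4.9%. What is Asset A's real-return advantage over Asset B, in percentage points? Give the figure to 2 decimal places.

Asset A real return: 1.061/1.018 − 1 = 4.224%.
Asset B real return: 1.1218/1.049 − 1 = 6.940%.
Difference: 4.224 − 6.940 = -2.716 pp.

-2.72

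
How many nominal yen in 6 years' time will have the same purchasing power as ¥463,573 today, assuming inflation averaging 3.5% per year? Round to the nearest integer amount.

¥569,850

Cumulative price-level factor: (1+3.5%)^6 ≈ 1.2292553263.
Multiplying ¥463,573 by the price-level factor gives the future nominal sum.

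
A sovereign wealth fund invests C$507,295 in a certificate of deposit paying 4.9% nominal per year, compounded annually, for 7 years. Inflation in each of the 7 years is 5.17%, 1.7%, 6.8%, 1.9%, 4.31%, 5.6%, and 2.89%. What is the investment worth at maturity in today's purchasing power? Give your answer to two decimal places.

Nominal value at maturity: C$507,295 × (1 + 4.9%)^7 ≈ C$709,069.82.
Price-level factor over 7 years: 1.0517 × 1.017 × 1.068 × 1.019 × 1.0431 × 1.056 × 1.0289 ≈ 1.3192323558.
Dividing the nominal maturity value by the price-level factor gives the value in today's money.

C$537,486.68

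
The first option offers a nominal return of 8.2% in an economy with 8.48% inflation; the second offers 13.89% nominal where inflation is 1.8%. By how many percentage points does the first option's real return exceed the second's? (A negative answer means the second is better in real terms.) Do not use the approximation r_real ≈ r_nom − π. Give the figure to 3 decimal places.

The first option real return: 1.082/1.0848 − 1 = -0.2581%.
The second real return: 1.1389/1.018 − 1 = 11.8762%.
Difference: -0.2581 − 11.8762 = -12.1343 pp.

-12.134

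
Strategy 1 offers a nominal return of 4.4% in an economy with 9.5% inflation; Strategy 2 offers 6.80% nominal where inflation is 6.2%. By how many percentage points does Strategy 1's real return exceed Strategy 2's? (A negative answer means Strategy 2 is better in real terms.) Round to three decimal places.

-5.223

Strategy 1 real return: 1.044/1.095 − 1 = -4.6575%.
Strategy 2 real return: 1.0680/1.062 − 1 = 0.5650%.
Difference: -4.6575 − 0.5650 = -5.2225 pp.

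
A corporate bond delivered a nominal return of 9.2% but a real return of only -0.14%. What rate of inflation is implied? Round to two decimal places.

9.35%

From (1+r_nom) = (1+r_real)(1+π), we get 1+π = (1 + 9.2%)/(1 − 0.14%) = 1.092/0.9986 ≈ 1.09353.
So π ≈ 9.3531%.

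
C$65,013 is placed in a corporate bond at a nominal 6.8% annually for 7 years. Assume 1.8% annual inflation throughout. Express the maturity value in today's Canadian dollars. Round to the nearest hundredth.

Nominal value at maturity: C$65,013 × (1 + 6.8%)^7 ≈ C$103,038.37.
Price-level factor over 7 years: (1 + 1.8%)^7 ≈ 1.1330118341.
The maturity value deflated by that factor is the answer in today's purchasing power.

C$90,942.01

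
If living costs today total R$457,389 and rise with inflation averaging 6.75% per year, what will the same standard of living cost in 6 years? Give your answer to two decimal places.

Cumulative price-level factor: (1+6.75%)^6 ≈ 1.4798145809.
The nominal amount required is R$457,389 scaled up by that factor.

R$676,850.91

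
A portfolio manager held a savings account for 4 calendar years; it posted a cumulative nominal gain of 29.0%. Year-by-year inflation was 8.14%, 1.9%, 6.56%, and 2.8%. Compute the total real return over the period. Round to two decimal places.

6.87%

Cumulative inflation factor: 1.0814 × 1.019 × 1.0656 × 1.028 ≈ 1.20711.
Nominal growth factor: 1.29000. Real growth factor = 1.29000 / 1.20711 ≈ 1.06867.
Total real return ≈ 6.8666%.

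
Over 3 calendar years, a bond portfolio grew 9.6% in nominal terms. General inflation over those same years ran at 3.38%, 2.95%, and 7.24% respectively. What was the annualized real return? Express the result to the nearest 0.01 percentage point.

Cumulative inflation factor: 1.0338 × 1.0295 × 1.0724 ≈ 1.14135.
Nominal growth factor: 1.09600. Real growth factor = 1.09600 / 1.14135 ≈ 0.96026.
Annualized: 0.96026^(1/3) − 1 ≈ -0.01342.

-1.34%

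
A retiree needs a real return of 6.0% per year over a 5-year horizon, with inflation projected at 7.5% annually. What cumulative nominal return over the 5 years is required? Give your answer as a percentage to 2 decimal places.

92.12%

Required annual nominal rate: (1+6.0%)(1+7.5%) − 1 = 13.95%.
Cumulative over 5 years: (1 + 0.1395)^5 − 1 ≈ 0.92120.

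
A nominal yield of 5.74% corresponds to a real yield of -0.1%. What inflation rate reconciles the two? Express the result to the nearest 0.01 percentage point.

From (1+r_nom) = (1+r_real)(1+π), we get 1+π = (1 + 5.74%)/(1 − 0.1%) = 1.0574/0.999 ≈ 1.05846.
So π ≈ 5.8458%.

5.85%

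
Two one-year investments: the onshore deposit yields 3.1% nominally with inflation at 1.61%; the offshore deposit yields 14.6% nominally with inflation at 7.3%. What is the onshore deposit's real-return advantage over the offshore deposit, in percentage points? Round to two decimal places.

The onshore deposit real return: 1.031/1.0161 − 1 = 1.466%.
The offshore deposit real return: 1.146/1.073 − 1 = 6.803%.
Difference: 1.466 − 6.803 = -5.337 pp.

-5.34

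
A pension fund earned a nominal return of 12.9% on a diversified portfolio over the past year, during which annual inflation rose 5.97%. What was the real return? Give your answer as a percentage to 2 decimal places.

6.54%

Real return via the Fisher equation: (1 + 12.9%)/(1 + 5.97%) − 1 = 1.129/1.0597 − 1 ≈ 0.06540.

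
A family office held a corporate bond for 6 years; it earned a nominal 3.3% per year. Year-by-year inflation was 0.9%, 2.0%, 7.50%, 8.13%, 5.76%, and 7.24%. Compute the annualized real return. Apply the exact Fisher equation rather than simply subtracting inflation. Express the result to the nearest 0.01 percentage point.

-1.82%

Cumulative inflation factor: 1.009 × 1.020 × 1.0750 × 1.0813 × 1.0576 × 1.0724 ≈ 1.35683.
Nominal growth factor: 1.21507. Real growth factor = 1.21507 / 1.35683 ≈ 0.89552.
Annualized: 0.89552^(1/6) − 1 ≈ -0.01822.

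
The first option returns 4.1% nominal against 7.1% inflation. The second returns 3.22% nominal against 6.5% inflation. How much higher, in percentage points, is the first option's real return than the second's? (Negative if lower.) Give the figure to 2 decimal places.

0.28

The first option real return: 1.041/1.071 − 1 = -2.801%.
The second real return: 1.0322/1.065 − 1 = -3.080%.
Difference: -2.801 − (-3.080) = 0.279 pp.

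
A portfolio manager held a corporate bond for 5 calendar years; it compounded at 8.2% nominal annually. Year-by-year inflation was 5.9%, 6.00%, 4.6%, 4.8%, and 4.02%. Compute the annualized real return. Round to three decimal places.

2.988%

Cumulative inflation factor: 1.059 × 1.0600 × 1.046 × 1.048 × 1.0402 ≈ 1.28000.
Nominal growth factor: 1.48298. Real growth factor = 1.48298 / 1.28000 ≈ 1.15858.
Annualized: 1.15858^(1/5) − 1 ≈ 0.02988.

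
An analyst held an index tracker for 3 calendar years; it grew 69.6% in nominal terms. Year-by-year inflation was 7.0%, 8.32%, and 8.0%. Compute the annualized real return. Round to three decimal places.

Cumulative inflation factor: 1.070 × 1.0832 × 1.080 ≈ 1.25175.
Nominal growth factor: 1.69600. Real growth factor = 1.69600 / 1.25175 ≈ 1.35491.
Annualized: 1.35491^(1/3) − 1 ≈ 0.10655.

10.655%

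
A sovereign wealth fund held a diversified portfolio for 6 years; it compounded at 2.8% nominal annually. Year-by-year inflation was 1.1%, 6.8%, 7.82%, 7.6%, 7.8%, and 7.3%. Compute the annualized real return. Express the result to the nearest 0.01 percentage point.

-3.36%

Cumulative inflation factor: 1.011 × 1.068 × 1.0782 × 1.076 × 1.078 × 1.073 ≈ 1.44895.
Nominal growth factor: 1.18021. Real growth factor = 1.18021 / 1.44895 ≈ 0.81453.
Annualized: 0.81453^(1/6) − 1 ≈ -0.03361.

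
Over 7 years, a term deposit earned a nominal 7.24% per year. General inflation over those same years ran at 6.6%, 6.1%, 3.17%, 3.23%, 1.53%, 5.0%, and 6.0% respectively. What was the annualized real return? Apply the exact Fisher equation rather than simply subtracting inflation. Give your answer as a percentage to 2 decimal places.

Cumulative inflation factor: 1.066 × 1.061 × 1.0317 × 1.0323 × 1.0153 × 1.050 × 1.060 ≈ 1.36120.
Nominal growth factor: 1.63116. Real growth factor = 1.63116 / 1.36120 ≈ 1.19833.
Annualized: 1.19833^(1/7) − 1 ≈ 0.02618.

2.62%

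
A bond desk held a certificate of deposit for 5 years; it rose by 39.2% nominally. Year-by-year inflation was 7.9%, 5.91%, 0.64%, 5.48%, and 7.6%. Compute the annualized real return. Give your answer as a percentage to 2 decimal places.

1.29%

Cumulative inflation factor: 1.079 × 1.0591 × 1.0064 × 1.0548 × 1.076 ≈ 1.30530.
Nominal growth factor: 1.39200. Real growth factor = 1.39200 / 1.30530 ≈ 1.06642.
Annualized: 1.06642^(1/5) − 1 ≈ 0.01294.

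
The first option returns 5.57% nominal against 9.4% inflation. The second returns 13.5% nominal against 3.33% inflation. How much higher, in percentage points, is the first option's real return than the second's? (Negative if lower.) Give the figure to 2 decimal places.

-13.34

The first option real return: 1.0557/1.094 − 1 = -3.501%.
The second real return: 1.135/1.0333 − 1 = 9.842%.
Difference: -3.501 − 9.842 = -13.343 pp.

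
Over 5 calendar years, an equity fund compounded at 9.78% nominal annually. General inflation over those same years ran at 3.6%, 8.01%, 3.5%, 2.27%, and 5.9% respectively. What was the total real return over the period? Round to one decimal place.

Cumulative inflation factor: 1.036 × 1.0801 × 1.035 × 1.0227 × 1.059 ≈ 1.25432.
Nominal growth factor: 1.59447. Real growth factor = 1.59447 / 1.25432 ≈ 1.27118.
Total real return ≈ 27.1182%.

27.1%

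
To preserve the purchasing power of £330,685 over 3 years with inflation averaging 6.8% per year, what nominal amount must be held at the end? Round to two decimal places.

£402,835.98

Cumulative price-level factor: (1+6.8%)^3 = 1.218186432.
Multiplying £330,685 by the price-level factor gives the future nominal sum.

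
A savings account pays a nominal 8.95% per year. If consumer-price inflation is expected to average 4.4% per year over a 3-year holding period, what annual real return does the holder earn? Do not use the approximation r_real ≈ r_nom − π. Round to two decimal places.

With constant rates the annual real return is the same each year: (1+8.95%)/(1+4.4%) − 1 = 0.04358.

4.36%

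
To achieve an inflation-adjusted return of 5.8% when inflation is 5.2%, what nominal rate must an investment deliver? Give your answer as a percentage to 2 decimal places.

11.30%

By the Fisher equation, 1 + r_nom = (1 + 5.8%)(1 + 5.2%) = 1.058 × 1.052 = 1.113016.
So r_nom = 11.3016%.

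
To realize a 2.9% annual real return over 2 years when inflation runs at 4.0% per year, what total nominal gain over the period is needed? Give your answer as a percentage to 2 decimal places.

14.52%

Required annual nominal rate: (1+2.9%)(1+4.0%) − 1 = 7.016%.
Cumulative over 2 years: (1 + 0.07016)^2 − 1 ≈ 0.14524.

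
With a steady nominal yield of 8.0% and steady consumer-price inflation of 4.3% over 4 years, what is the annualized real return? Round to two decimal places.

3.55%

With constant rates the annual real return is the same each year: (1+8.0%)/(1+4.3%) − 1 = 0.03547.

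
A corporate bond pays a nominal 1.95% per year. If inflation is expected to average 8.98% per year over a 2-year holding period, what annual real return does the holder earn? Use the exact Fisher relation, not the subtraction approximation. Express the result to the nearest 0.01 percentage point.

With constant rates the annual real return is the same each year: (1+1.95%)/(1+8.98%) − 1 = -0.06451.

-6.45%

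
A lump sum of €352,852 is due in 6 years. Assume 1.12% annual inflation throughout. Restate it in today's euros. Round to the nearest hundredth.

Price-level factor over 6 years: (1 + 1.12%)^6 ≈ 1.0691099356.
Purchasing power today: €352,852 divided by that factor.

€330,042.77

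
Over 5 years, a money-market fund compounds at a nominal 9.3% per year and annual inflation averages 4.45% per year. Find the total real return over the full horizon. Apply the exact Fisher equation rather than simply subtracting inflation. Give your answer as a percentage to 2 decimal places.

25.48%

The annual real rate is (1+9.3%)/(1+4.45%) − 1 = 4.6434%.
Compounded over 5 years: (1 + 0.046434)^5 − 1 ≈ 0.25475.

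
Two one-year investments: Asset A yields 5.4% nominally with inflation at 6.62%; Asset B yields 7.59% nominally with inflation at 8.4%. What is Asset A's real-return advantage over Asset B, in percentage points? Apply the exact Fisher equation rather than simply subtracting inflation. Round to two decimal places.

Asset A real return: 1.054/1.0662 − 1 = -1.144%.
Asset B real return: 1.0759/1.084 − 1 = -0.747%.
Difference: -1.144 − (-0.747) = -0.397 pp.

-0.40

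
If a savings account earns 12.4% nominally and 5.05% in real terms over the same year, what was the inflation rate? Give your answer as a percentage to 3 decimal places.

From (1+r_nom) = (1+r_real)(1+π), we get 1+π = (1 + 12.4%)/(1 + 5.05%) = 1.124/1.0505 ≈ 1.06997.
So π ≈ 6.9967%.

6.997%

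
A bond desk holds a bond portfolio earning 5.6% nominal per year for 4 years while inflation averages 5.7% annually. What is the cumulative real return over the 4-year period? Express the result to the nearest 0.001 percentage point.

-0.378%

The annual real rate is (1+5.6%)/(1+5.7%) − 1 = -0.0946%.
Compounded over 4 years: (1 + -0.000946)^4 − 1 ≈ -0.00378.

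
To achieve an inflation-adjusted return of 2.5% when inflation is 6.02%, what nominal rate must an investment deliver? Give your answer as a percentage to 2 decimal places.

8.67%

By the Fisher equation, 1 + r_nom = (1 + 2.5%)(1 + 6.02%) = 1.025 × 1.0602 = 1.086705.
So r_nom = 8.6705%.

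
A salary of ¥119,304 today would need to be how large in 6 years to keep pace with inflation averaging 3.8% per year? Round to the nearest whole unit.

¥149,224

Cumulative price-level factor: (1+3.8%)^6 ≈ 1.2507891955.
The nominal amount required is ¥119,304 scaled up by that factor.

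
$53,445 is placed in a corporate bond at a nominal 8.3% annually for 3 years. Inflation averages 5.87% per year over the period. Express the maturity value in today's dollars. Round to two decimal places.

$57,210.23

Nominal value at maturity: $53,445 × (1 + 8.3%)^3 ≈ $67,887.91.
Price-level factor over 3 years: (1 + 5.87%)^3 ≈ 1.1866393320.
The maturity value deflated by that factor is the answer in today's purchasing power.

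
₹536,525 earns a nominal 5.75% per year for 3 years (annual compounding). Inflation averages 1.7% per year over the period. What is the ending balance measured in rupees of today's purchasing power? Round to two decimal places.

₹603,209.58

Nominal value at maturity: ₹536,525 × (1 + 5.75%)^3 ≈ ₹634,499.22.
Price-level factor over 3 years: (1 + 1.7%)^3 = 1.051871913.
Dividing the nominal maturity value by the price-level factor gives the value in today's money.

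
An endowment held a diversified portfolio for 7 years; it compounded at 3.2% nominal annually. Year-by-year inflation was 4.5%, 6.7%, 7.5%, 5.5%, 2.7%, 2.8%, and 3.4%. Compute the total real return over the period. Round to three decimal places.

-9.691%

Cumulative inflation factor: 1.045 × 1.067 × 1.075 × 1.055 × 1.027 × 1.028 × 1.034 ≈ 1.38047.
Nominal growth factor: 1.24669. Real growth factor = 1.24669 / 1.38047 ≈ 0.90309.
Total real return ≈ -9.6908%.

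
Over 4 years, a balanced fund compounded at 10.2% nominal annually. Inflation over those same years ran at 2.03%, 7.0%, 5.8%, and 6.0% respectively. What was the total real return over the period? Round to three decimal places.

Cumulative inflation factor: 1.0203 × 1.070 × 1.058 × 1.060 ≈ 1.22434.
Nominal growth factor: 1.47478. Real growth factor = 1.47478 / 1.22434 ≈ 1.20455.
Total real return ≈ 20.4545%.

20.455%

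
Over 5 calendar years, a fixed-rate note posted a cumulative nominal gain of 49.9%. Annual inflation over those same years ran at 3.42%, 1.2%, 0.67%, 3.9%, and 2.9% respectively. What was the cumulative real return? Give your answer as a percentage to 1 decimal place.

33.1%

Cumulative inflation factor: 1.0342 × 1.012 × 1.0067 × 1.039 × 1.029 ≈ 1.12646.
Nominal growth factor: 1.49900. Real growth factor = 1.49900 / 1.12646 ≈ 1.33072.
Total real return ≈ 33.0717%.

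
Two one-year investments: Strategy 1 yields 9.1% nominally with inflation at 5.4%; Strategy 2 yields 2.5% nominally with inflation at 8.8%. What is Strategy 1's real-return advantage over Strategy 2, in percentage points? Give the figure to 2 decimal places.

Strategy 1 real return: 1.091/1.054 − 1 = 3.510%.
Strategy 2 real return: 1.025/1.088 − 1 = -5.790%.
Difference: 3.510 − (-5.790) = 9.300 pp.

9.30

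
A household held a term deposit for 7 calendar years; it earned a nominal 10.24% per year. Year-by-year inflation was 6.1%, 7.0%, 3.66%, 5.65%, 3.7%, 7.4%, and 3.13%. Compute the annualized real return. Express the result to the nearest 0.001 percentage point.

Cumulative inflation factor: 1.061 × 1.070 × 1.0366 × 1.0565 × 1.037 × 1.074 × 1.0313 ≈ 1.42806.
Nominal growth factor: 1.97867. Real growth factor = 1.97867 / 1.42806 ≈ 1.38556.
Annualized: 1.38556^(1/7) − 1 ≈ 0.04769.

4.769%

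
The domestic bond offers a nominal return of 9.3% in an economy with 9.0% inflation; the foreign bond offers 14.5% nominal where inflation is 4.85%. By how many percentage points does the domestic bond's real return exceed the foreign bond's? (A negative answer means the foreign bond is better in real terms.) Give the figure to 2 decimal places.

The domestic bond real return: 1.093/1.090 − 1 = 0.275%.
The foreign bond real return: 1.145/1.0485 − 1 = 9.204%.
Difference: 0.275 − 9.204 = -8.929 pp.

-8.93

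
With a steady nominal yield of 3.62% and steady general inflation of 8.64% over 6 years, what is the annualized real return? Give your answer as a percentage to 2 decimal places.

With constant rates the annual real return is the same each year: (1+3.62%)/(1+8.64%) − 1 = -0.04621.

-4.62%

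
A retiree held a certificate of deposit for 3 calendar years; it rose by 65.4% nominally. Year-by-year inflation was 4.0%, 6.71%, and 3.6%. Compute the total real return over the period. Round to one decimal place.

43.9%

Cumulative inflation factor: 1.040 × 1.0671 × 1.036 ≈ 1.14974.
Nominal growth factor: 1.65400. Real growth factor = 1.65400 / 1.14974 ≈ 1.43859.
Total real return ≈ 43.8591%.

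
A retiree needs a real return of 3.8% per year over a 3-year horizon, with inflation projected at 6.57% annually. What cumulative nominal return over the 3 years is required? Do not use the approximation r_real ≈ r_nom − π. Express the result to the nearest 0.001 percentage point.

Required annual nominal rate: (1+3.8%)(1+6.57%) − 1 = 10.61966%.
Cumulative over 3 years: (1 + 0.1061966)^3 − 1 ≈ 0.35362.

35.362%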